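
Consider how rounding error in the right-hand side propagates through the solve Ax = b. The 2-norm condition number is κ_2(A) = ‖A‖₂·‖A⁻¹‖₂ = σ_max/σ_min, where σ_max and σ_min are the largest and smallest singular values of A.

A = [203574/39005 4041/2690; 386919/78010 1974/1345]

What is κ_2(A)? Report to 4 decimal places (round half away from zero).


form AᵀA = [75023973/1447220 5470416/361805; 5470416/361805 6383277/1447220] with trace 8140725/144722 and determinant 50625/1157776
λ_max, λ_min = (8140725/144722 ± √16566935062500/5236114321)/2 = 225/4, 225/289444
κ_2(A) = √(λ_max/λ_min) = √((225/4) / (225/289444)) = 269.0000

269.0000


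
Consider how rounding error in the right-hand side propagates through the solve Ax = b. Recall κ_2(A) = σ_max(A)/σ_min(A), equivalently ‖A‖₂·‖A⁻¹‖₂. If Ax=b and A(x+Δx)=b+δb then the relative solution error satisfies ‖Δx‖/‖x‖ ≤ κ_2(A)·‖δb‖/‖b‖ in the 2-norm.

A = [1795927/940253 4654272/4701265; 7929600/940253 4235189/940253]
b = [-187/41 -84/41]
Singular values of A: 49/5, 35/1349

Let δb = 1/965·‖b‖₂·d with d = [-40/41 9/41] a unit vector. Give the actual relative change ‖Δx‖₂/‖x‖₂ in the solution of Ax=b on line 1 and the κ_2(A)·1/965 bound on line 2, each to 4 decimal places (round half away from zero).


σ_max = 49/5, σ_min = 35/1349
κ = σ_max/σ_min = (49/5)/(35/1349) = 377.7200
κ_2(A)·‖δb‖/‖b‖ = 0.3914
solve Ax = b  →  x = [-72.8214 135.8896]
‖b‖ = 5.0000, ‖x‖ = 154.1717
with δb = [-0.0051 0.0011], A·Δx = δb → ‖Δx‖ = 0.1997
realised ‖Δx‖/‖x‖ = 0.0013
so the bound overstates the realised error by a factor of ≈ 302.1766 (computed from the unrounded values)

0.0013
0.3914


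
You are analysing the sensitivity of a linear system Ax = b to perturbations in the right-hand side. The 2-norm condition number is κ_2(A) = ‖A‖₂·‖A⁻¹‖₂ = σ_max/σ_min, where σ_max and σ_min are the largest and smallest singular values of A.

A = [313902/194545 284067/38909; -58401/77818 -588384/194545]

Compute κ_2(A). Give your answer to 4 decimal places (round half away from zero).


form AᵀA = [2836714689/895804900 629291754/44790245; 629291754/44790245 13985486649/223951225] with trace 6993297/106580 and determinant 4782969/13322500
λ_max, λ_min = (6993297/106580 ± √1222247258186409/283982410000)/2 = 6561/100, 729/133225
σ_max=√(6561/100)=(81/10), σ_min=√(729/133225)=(27/365) → κ = 109.5000

109.5000


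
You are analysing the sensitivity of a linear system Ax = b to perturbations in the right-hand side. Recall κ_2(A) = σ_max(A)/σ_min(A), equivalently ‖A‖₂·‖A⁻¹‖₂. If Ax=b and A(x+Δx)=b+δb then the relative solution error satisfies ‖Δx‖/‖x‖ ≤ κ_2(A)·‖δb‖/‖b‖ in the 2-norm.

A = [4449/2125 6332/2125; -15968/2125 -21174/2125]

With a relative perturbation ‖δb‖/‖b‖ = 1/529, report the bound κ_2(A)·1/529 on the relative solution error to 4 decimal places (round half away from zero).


M = AᵀA = [439633/7225 586044/7225; 586044/7225 781492/7225]. tr(M)=48845/289, det(M)=676/289
char-poly roots: 169 and 4/289
κ = σ_max/σ_min = 13/(2/17) = 110.5000
worst-case relative error ≤ 110.5000 × 1/529 = 0.2089

0.2089


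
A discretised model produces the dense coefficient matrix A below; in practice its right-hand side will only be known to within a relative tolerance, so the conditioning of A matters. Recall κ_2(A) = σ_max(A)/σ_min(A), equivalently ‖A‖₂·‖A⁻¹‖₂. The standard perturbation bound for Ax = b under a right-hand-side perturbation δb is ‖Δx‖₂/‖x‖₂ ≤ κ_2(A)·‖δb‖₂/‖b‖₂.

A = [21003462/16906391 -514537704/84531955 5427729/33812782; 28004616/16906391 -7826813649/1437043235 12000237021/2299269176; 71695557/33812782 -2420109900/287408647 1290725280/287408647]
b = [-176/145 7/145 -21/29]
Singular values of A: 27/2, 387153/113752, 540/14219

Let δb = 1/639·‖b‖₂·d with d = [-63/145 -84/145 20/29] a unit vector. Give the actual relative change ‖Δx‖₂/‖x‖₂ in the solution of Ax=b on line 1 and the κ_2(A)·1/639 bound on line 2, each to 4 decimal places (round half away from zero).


0.1923
0.5563

largest singular value 27/2, smallest 540/14219
κ_2(A) = (27/2) / (540/14219) = 355.4750
κ_2(A)·‖δb‖/‖b‖ = 0.5563
solve Ax = b  →  x = [-0.0163 0.2020 0.2252]
2-norm of b is 1.4142; of x, 0.3030
Δx = A⁻¹·δb where δb = 1/639·1.4142·d; ‖Δx‖ = 0.0583
realised ‖Δx‖/‖x‖ = 0.1923
tightness: 0.1923 against a bound of 0.5563 (unrounded ratio ≈ 0.3457)


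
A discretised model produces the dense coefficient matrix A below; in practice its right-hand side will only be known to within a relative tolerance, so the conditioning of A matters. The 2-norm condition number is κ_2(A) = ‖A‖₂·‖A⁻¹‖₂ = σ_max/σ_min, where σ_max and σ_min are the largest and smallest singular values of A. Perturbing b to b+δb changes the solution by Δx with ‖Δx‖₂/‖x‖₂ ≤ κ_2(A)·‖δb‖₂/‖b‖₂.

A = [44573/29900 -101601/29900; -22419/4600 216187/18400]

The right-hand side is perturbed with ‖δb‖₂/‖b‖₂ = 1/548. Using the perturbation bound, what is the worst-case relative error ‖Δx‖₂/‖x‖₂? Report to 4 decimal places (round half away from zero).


0.3358

M = AᵀA = [148621381/5721664 -1426480425/22886656; -1426480425/22886656 13694686801/91546624]. tr(M)=95104313/541696, det(M)=7890481/8667136
eigenvalues of AᵀA: λ = (tr ± √(tr²−4·det))/2 = 2809/16, 2809/541696
κ = σ_max/σ_min = (53/4)/(53/736) = 184.0000
worst-case relative error ≤ 184.0000 × 1/548 = 0.3358


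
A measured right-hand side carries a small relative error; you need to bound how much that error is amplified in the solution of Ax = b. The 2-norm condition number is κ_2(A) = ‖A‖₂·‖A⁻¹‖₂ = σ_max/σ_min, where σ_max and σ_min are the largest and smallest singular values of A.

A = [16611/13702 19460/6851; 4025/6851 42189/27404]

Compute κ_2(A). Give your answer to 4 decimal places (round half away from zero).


62.0000

AᵀA = [1178989/649636 2824605/649636; 2824605/649636 27124489/2598544]; tr = 188405/15376, det = 2401/61504
λ_max, λ_min = (188405/15376 ± √35459526249/236421376)/2 = 49/4, 49/15376
so κ_2 = √((49/4) / (49/15376)) = 62.0000


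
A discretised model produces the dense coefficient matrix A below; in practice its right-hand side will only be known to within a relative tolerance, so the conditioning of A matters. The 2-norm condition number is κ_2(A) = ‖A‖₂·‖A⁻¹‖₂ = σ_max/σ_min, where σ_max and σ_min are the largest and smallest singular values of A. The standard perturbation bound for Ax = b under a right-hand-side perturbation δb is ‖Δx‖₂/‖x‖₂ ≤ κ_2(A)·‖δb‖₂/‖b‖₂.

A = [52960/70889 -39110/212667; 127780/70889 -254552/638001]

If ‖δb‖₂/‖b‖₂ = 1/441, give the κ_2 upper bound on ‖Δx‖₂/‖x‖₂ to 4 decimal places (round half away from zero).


form AᵀA = [113210000/29735209 -229233440/267616881; -229233440/267616881 464870116/2408551929] with trace 5731636/1432809 and determinant 1600/1432809
eigenvalues of AᵀA: λ = (tr ± √(tr²−4·det))/2 = 4, 400/1432809
so κ_2 = √(4 / (400/1432809)) = 119.7000
κ_2(A)·‖δb‖/‖b‖ = 0.2714

0.2714


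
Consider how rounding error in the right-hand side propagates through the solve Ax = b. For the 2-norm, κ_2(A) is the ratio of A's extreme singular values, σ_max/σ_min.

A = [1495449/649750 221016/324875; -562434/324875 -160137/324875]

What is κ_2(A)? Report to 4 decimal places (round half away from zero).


M = AᵀA = [140067829161/16887002500 10213022862/4221750625; 10213022862/4221750625 2979677241/4221750625]. tr(M)=243178461/27019204, det(M)=50625/27019204
solving λ² − 243178461/27019204·λ + 50625/27019204 = 0 gives λ = 9, 5625/27019204
σ_max=√9=3, σ_min=√(5625/27019204)=(75/5198) → κ = 207.9200

207.9200


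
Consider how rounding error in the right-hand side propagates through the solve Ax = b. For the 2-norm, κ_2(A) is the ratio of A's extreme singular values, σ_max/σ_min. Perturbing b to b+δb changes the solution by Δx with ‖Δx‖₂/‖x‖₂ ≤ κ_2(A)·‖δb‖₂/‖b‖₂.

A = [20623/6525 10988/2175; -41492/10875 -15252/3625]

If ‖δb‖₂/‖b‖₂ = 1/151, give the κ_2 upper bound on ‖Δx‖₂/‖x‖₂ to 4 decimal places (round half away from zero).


0.0745

AᵀA = [31066561/1265625 13508516/421875; 13508516/421875 6078496/140625]; tr = 3430921/50625, det = 45212176/1265625
λ_max, λ_min = (3430921/50625 ± √11405000282641/2562890625)/2 = 1681/25, 26896/50625
so κ_2 = √((1681/25) / (26896/50625)) = 11.2500
worst-case relative error ≤ 11.2500 × 1/151 = 0.0745


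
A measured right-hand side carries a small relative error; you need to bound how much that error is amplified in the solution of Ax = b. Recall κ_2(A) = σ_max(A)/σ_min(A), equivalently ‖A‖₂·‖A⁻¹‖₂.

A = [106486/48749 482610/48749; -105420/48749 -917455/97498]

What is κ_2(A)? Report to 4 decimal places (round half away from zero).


229.6000

AᵀA = [26697556/2825761 118609110/2825761; 118609110/2825761 2108648425/11303044]; tr = 1317929/6724, det = 1225/1681
solving λ² − 1317929/6724·λ + 1225/1681 = 0 gives λ = 196, 25/6724
κ = σ_max/σ_min = 14/(5/82) = 229.6000


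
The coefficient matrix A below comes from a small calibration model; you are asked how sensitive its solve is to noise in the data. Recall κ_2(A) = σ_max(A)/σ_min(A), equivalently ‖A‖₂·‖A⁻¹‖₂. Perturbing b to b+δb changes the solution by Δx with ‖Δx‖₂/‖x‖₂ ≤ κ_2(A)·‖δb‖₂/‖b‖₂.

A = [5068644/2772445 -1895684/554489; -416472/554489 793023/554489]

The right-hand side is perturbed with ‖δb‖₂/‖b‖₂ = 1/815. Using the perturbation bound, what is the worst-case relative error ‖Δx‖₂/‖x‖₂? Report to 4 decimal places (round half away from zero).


0.4618

M = AᵀA = [177676776144/45481960225 -66626666904/9096392045; -66626666904/9096392045 24985226665/1819278409]. tr(M)=2776150321/157377025, det(M)=345744/157377025
λ_max, λ_min = (2776150321/157377025 ± √7706792956139876641/24767527997850625)/2 = 441/25, 784/6295081
κ_2(A) = √(λ_max/λ_min) = √((441/25) / (784/6295081)) = 376.3500
bound on ‖Δx‖/‖x‖: κ·ε = 376.3500·1/815 = 0.4618


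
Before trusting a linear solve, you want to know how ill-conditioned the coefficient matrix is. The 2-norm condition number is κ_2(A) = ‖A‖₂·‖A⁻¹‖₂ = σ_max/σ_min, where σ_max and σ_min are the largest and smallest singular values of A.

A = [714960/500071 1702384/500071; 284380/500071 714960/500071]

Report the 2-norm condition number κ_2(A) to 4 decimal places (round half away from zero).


147.9500

AᵀA = [3503194000/1479710089 8405069760/1479710089; 8405069760/1479710089 20173249024/1479710089]; tr = 140097296/8755681, det = 102400/8755681
eigenvalues of AᵀA: λ = (tr ± √(tr²−4·det))/2 = 16, 6400/8755681
κ = σ_max/σ_min = 4/(80/2959) = 147.9500


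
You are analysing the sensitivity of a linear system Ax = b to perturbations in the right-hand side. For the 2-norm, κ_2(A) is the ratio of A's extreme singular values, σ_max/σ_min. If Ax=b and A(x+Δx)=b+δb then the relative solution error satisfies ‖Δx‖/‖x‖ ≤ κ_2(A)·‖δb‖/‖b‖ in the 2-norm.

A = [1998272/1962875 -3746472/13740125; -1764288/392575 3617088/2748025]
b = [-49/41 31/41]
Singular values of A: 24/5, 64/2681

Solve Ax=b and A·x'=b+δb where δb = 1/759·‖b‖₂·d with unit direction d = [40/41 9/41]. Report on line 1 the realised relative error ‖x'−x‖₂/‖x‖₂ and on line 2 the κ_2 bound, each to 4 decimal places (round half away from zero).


0.0019
0.2649

largest singular value 24/5, smallest 64/2681
κ_2(A) = (24/5) / (64/2681) = 201.0750
bound on ‖Δx‖/‖x‖: κ·ε = 201.0750·1/759 = 0.2649
solve Ax = b  →  x = [-11.9294 -40.1567]
‖b‖₂ = 1.4142 and ‖x‖₂ = 41.8911
with δb = [0.0018 0.0004], A·Δx = δb → ‖Δx‖ = 0.0781
realised ‖Δx‖/‖x‖ = 0.0019
realised/bound (from unrounded values) ≈ 0.0070


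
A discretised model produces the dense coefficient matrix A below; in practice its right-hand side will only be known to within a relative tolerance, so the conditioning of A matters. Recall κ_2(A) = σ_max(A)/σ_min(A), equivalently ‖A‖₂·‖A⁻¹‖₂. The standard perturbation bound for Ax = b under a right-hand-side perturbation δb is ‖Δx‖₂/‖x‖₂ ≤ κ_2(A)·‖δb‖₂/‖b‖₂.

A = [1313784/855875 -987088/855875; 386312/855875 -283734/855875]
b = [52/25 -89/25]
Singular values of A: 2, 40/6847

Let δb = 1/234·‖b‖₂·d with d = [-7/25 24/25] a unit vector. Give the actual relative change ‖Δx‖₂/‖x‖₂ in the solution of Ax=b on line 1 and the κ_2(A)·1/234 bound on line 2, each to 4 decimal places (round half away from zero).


from the listed singular values, σ₁ = 2, σ_n = 40/6847
κ_2(A) = 2 / (40/6847) = 342.3500
worst-case relative error ≤ 342.3500 × 1/234 = 1.4630
solve Ax = b  →  x = [-410.4200 -548.0600]
‖b‖ = 4.1231, ‖x‖ = 684.7002
δb = ε·‖b‖·d = [-0.0049 0.0169]; solving A·Δx = δb gives ‖Δx‖ = 3.0161
dividing the unrounded norms, ‖Δx‖/‖x‖ = 0.0044
so the bound overstates the realised error by a factor of ≈ 332.1284 (computed from the unrounded values)

0.0044
1.4630


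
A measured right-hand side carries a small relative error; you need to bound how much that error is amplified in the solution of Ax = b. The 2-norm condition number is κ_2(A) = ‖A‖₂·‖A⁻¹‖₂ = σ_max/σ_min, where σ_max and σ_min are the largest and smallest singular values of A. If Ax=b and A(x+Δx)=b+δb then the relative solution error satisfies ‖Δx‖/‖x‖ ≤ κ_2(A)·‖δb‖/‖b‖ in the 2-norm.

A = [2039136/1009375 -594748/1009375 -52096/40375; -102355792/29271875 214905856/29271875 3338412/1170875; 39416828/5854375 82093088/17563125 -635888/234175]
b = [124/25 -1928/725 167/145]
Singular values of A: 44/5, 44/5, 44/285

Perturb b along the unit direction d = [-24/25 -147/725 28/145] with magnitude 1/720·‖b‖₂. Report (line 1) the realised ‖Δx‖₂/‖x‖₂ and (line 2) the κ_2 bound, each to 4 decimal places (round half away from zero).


0.0020
0.0792

from the listed singular values, σ₁ = 44/5, σ_n = 44/285
κ = σ_max/σ_min = (44/5)/(44/285) = 57.0000
κ_2(A)·‖δb‖/‖b‖ = 0.0792
solve Ax = b  →  x = [-11.3516 3.1925 -23.0749]
2-norm of b is 5.7446; of x, 25.9133
Δx = A⁻¹·δb where δb = 1/720·5.7446·d; ‖Δx‖ = 0.0517
dividing the unrounded norms, ‖Δx‖/‖x‖ = 0.0020
so the bound overstates the realised error by a factor of ≈ 39.6962 (computed from the unrounded values)


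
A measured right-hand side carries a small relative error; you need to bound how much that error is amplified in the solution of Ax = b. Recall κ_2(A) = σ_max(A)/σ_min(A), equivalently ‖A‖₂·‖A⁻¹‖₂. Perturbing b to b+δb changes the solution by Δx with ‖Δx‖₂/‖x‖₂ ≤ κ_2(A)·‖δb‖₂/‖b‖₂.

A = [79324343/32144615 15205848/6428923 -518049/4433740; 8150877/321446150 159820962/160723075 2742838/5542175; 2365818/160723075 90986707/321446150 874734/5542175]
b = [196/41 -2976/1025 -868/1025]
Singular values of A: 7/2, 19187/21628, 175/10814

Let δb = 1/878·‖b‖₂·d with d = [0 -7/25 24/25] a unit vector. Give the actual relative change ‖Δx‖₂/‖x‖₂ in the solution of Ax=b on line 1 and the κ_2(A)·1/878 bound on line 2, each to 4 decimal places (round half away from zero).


σ_max = 7/2, σ_min = 175/10814
condition number: (7/2) ÷ (175/10814) = 216.2800
bound on ‖Δx‖/‖x‖: κ·ε = 216.2800·1/878 = 0.2463
solve Ax = b  →  x = [3.4002 -1.6601 -2.7053]
‖b‖ = 5.6569, ‖x‖ = 4.6515
re-solving with b+δb shifts x by Δx of norm 0.3981
dividing the unrounded norms, ‖Δx‖/‖x‖ = 0.0856
so the bound overstates the realised error by a factor of ≈ 2.8780 (computed from the unrounded values)

0.0856
0.2463


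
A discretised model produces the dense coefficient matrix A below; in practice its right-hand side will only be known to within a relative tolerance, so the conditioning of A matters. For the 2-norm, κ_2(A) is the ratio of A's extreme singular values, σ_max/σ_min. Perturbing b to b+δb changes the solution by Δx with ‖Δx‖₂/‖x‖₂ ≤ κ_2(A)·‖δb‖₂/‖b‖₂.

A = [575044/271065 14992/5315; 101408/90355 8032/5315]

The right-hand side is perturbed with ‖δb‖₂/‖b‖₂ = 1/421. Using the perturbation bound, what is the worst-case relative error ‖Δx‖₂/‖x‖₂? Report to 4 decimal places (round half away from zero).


0.9469

AᵀA = [1464456208/254243025 650858048/84747675; 650858048/84747675 289273088/28249225]; tr = 162716560/10169721, det = 16384/10169721
char-poly roots: 16 and 1024/10169721
so κ_2 = √(16 / (1024/10169721)) = 398.6250
κ_2(A)·‖δb‖/‖b‖ = 0.9469


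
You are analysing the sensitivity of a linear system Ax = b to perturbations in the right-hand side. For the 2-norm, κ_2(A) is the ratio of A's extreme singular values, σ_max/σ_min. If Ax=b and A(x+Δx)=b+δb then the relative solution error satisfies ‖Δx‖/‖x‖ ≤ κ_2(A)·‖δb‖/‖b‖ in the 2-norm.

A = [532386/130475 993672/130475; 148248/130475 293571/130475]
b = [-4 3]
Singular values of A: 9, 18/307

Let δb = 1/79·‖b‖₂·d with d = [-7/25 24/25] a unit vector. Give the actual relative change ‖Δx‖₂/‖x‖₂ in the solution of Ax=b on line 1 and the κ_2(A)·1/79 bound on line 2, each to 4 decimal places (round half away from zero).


0.0158
1.9430

largest singular value 9, smallest 18/307
κ = σ_max/σ_min = 9/(18/307) = 153.5000
worst-case relative error ≤ 153.5000 × 1/79 = 1.9430
solve Ax = b  →  x = [-60.3529 31.8105]
‖b‖ = 5.0000, ‖x‖ = 68.2230
with δb = [-0.0177 0.0608], A·Δx = δb → ‖Δx‖ = 1.0795
dividing the unrounded norms, ‖Δx‖/‖x‖ = 0.0158
so the bound overstates the realised error by a factor of ≈ 122.8015 (computed from the unrounded values)


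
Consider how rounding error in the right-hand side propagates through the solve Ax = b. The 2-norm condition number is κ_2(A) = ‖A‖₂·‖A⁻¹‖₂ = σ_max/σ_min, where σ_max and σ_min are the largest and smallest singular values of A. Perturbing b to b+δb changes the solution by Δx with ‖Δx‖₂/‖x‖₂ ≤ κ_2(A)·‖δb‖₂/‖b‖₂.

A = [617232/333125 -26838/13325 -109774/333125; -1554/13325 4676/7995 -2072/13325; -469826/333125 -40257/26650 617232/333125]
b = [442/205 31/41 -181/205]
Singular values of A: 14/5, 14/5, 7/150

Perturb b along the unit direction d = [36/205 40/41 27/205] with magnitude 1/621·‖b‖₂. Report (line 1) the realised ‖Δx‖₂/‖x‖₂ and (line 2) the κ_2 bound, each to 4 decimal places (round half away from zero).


σ_max = 14/5, σ_min = 7/150
κ_2(A) = (14/5) / (7/150) = 60.0000
bound on ‖Δx‖/‖x‖: κ·ε = 60.0000·1/621 = 0.0966
solve Ax = b  →  x = [12.5220 7.9121 15.5055]
‖b‖ = 2.4495, ‖x‖ = 21.4434
with δb = [0.0007 0.0038 0.0005], A·Δx = δb → ‖Δx‖ = 0.0845
realised ‖Δx‖/‖x‖ = 0.0039
so the bound overstates the realised error by a factor of ≈ 24.5119 (computed from the unrounded values)

0.0039
0.0966


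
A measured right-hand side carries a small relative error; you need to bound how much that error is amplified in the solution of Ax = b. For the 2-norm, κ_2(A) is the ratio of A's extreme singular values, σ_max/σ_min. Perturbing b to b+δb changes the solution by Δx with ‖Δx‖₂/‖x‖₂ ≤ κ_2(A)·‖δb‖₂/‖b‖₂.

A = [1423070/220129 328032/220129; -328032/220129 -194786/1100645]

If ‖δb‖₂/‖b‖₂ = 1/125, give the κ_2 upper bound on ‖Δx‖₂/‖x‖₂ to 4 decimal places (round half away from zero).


0.3436

form AᵀA = [52017883364/1181872601 58486793472/5909363005; 58486793472/5909363005 66538205156/29546815025] with trace 33341104616/720654025 and determinant 33408400/28826161
char-poly roots: 1156/25 and 722500/28826161
σ_max=√(1156/25)=(34/5), σ_min=√(722500/28826161)=(850/5369) → κ = 42.9520
worst-case relative error ≤ 42.9520 × 1/125 = 0.3436


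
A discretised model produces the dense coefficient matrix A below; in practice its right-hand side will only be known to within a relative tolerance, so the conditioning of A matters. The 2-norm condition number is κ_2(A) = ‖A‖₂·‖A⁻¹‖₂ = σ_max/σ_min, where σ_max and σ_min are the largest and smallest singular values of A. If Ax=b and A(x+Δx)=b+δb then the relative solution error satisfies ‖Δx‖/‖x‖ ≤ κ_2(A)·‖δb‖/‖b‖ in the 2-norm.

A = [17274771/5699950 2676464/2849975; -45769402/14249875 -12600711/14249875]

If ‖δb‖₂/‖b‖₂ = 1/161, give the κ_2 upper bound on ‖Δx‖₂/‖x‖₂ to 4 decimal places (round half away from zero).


AᵀA = [18834477366601/965797562500 1372970619342/241449390625; 1372970619342/241449390625 401741267881/241449390625]; tr = 32706307901/1545276100, det = 6996025/61811044
λ_max, λ_min = (32706307901/1545276100 ± √1068621497492264775801/2387878225231210000)/2 = 529/25, 330625/61811044
κ_2(A) = √(λ_max/λ_min) = √((529/25) / (330625/61811044)) = 62.8960
worst-case relative error ≤ 62.8960 × 1/161 = 0.3907

0.3907


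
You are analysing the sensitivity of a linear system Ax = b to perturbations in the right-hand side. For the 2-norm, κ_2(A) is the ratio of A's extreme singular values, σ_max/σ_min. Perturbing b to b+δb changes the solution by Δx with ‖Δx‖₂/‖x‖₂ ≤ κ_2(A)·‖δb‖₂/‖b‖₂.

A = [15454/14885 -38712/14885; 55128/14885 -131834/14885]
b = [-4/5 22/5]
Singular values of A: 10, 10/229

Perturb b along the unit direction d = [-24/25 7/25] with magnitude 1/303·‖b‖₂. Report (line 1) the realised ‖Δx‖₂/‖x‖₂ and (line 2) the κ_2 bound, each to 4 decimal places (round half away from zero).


0.0074
0.7558

from the listed singular values, σ₁ = 10, σ_n = 10/229
κ = σ_max/σ_min = 10/(10/229) = 229.0000
κ_2(A)·‖δb‖/‖b‖ = 0.7558
solve Ax = b  →  x = [42.4308 17.2462]
‖b‖ = 4.4721, ‖x‖ = 45.8017
Δx = A⁻¹·δb where δb = 1/303·4.4721·d; ‖Δx‖ = 0.3380
relative error = 0.0074
realised/bound (from unrounded values) ≈ 0.0098


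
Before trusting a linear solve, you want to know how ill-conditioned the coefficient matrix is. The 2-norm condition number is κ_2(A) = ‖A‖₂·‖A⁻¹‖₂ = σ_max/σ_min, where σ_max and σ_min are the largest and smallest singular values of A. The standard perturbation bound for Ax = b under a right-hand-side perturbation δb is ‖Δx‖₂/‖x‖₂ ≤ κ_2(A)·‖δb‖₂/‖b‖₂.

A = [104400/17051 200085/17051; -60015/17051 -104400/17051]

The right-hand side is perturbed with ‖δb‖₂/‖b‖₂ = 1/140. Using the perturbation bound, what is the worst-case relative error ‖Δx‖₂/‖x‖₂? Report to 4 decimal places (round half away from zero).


0.4214

M = AᵀA = [50177025/1006009 93960000/1006009; 93960000/1006009 176240025/1006009]. tr(M)=783450/3481, det(M)=50625/3481
λ_max, λ_min = (783450/3481 ± √613089000000/12117361)/2 = 225, 225/3481
so κ_2 = √(225 / (225/3481)) = 59.0000
κ_2(A)·‖δb‖/‖b‖ = 0.4214


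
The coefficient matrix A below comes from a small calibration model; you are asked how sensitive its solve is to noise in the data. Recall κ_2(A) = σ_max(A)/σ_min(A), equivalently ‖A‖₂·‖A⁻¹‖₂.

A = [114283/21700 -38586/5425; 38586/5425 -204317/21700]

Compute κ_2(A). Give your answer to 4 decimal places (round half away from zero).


217.0000

M = AᵀA = [1475306977/18835600 -122934996/1177225; -122934996/1177225 2622700273/18835600]. tr(M)=81960145/376712, det(M)=12117361/12054784
λ_max, λ_min = (81960145/376712 ± √104951480843889/2217373921)/2 = 3481/16, 3481/753424
so κ_2 = √((3481/16) / (3481/753424)) = 217.0000


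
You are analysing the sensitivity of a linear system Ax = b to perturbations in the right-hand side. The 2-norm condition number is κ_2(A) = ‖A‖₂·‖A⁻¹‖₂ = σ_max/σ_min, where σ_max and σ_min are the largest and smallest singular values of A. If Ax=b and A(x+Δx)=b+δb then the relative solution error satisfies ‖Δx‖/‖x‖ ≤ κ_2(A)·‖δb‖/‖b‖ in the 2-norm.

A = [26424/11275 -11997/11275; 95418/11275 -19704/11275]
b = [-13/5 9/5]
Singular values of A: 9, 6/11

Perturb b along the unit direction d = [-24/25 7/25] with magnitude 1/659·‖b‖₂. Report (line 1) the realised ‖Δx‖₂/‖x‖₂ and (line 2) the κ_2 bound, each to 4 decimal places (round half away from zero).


0.0016
0.0250

from the listed singular values, σ₁ = 9, σ_n = 6/11
condition number: 9 ÷ (6/11) = 16.5000
worst-case relative error ≤ 16.5000 × 1/659 = 0.0250
solve Ax = b  →  x = [1.3157 5.3415]
‖b‖ = 3.1623, ‖x‖ = 5.5011
Δx = A⁻¹·δb where δb = 1/659·3.1623·d; ‖Δx‖ = 0.0088
realised ‖Δx‖/‖x‖ = 0.0016
realised/bound (from unrounded values) ≈ 0.0639


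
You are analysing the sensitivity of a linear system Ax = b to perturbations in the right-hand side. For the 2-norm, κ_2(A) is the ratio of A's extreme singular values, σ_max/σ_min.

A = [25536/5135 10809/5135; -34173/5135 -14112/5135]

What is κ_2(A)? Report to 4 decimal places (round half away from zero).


237.0000

M = AᵀA = [72795249/1054729 30330720/1054729; 30330720/1054729 12639321/1054729]. tr(M)=505530/6241, det(M)=729/6241
solving λ² − 505530/6241·λ + 729/6241 = 0 gives λ = 81, 9/6241
κ = σ_max/σ_min = 9/(3/79) = 237.0000


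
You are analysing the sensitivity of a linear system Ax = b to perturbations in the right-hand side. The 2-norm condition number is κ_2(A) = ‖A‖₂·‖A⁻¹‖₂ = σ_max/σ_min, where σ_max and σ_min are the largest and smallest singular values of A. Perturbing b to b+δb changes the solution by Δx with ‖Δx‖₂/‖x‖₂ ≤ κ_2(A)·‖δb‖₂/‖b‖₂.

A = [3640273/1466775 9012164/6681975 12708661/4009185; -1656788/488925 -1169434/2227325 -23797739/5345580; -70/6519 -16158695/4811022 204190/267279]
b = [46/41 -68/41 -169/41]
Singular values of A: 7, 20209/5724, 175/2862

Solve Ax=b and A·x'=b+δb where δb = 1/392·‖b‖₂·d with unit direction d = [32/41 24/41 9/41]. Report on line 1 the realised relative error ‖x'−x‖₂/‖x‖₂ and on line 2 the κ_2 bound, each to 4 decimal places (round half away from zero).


largest singular value 7, smallest 175/2862
condition number: 7 ÷ (175/2862) = 114.4800
κ_2(A)·‖δb‖/‖b‖ = 0.2920
solve Ax = b  →  x = [13.2549 -0.9985 -9.5989]
2-norm of b is 4.5826; of x, 16.3960
re-solving with b+δb shifts x by Δx of norm 0.1912
relative error = 0.0117
so the bound overstates the realised error by a factor of ≈ 25.0453 (computed from the unrounded values)

0.0117
0.2920


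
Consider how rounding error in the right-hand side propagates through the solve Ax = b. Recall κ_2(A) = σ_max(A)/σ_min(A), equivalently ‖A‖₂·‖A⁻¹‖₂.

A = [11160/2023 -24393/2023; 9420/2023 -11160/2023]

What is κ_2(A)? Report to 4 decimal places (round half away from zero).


AᵀA = [738000/14161 -1305720/14161; -1305720/14161 2489841/14161]; tr = 11169/49, det = 32400/49
λ_max, λ_min = (11169/49 ± √118396161/2401)/2 = 225, 144/49
κ_2(A) = √(λ_max/λ_min) = √(225 / (144/49)) = 8.7500

8.7500


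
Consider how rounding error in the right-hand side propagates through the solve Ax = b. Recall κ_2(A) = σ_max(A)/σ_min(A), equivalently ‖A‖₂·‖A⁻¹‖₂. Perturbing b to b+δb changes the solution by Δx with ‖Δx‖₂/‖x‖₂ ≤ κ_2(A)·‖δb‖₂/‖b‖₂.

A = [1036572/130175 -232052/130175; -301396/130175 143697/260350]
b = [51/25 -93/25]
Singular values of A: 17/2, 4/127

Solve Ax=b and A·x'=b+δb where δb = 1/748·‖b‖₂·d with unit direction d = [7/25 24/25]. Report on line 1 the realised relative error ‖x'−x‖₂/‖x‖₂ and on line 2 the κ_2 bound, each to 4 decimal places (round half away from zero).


σ_max = 17/2, σ_min = 4/127
condition number: (17/2) ÷ (4/127) = 269.8750
perturbation bound = 269.8750·1/748 = 0.3608
solve Ax = b  →  x = [-20.5642 -93.0043]
‖b‖₂ = 4.2426 and ‖x‖₂ = 95.2507
with δb = [0.0016 0.0054], A·Δx = δb → ‖Δx‖ = 0.1801
dividing the unrounded norms, ‖Δx‖/‖x‖ = 0.0019
realised/bound (from unrounded values) ≈ 0.0052

0.0019
0.3608


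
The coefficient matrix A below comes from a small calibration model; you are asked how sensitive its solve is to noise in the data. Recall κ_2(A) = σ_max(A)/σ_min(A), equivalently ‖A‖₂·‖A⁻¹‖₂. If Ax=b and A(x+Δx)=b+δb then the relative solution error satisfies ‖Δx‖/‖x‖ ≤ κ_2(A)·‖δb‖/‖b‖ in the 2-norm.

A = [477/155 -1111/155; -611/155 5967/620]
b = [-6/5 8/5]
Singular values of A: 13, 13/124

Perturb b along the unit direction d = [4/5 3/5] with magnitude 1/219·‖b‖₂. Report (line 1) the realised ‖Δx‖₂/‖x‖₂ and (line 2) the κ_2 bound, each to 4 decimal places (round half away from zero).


0.5662
0.5662

σ_max = 13, σ_min = 13/124
κ_2(A) = 13 / (13/124) = 124.0000
bound on ‖Δx‖/‖x‖: κ·ε = 124.0000·1/219 = 0.5662
solve Ax = b  →  x = [-0.0592 0.1420]
‖b‖₂ = 2.0000 and ‖x‖₂ = 0.1538
re-solving with b+δb shifts x by Δx of norm 0.0871
dividing the unrounded norms, ‖Δx‖/‖x‖ = 0.5662
realised/bound = 1 exactly: the bound is attained for this b and d


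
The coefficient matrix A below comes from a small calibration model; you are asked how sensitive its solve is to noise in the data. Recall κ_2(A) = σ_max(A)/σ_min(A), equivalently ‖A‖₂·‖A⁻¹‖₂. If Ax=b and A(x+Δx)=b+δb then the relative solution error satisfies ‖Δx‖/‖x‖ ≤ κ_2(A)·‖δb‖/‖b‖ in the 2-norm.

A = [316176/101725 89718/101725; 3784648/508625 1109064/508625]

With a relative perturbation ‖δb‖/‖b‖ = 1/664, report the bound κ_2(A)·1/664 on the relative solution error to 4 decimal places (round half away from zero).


AᵀA = [99542852416/1530765625 29033040288/1530765625; 29033040288/1530765625 8468970084/1530765625]; tr = 172818916/2449225, det = 112896/2449225
solving λ² − 172818916/2449225·λ + 112896/2449225 = 0 gives λ = 1764/25, 64/97969
κ_2(A) = √(λ_max/λ_min) = √((1764/25) / (64/97969)) = 328.6500
worst-case relative error ≤ 328.6500 × 1/664 = 0.4950

0.4950


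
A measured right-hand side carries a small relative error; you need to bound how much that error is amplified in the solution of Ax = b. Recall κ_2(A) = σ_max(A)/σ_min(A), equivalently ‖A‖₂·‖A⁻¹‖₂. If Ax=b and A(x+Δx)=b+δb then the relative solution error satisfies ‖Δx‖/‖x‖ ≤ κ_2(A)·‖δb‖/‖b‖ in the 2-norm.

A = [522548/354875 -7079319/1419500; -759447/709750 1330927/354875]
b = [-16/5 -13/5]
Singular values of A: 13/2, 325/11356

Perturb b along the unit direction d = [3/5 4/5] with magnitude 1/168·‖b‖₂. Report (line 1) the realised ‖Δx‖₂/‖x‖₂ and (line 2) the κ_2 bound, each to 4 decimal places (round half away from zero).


0.0061
1.3519

σ_max = 13/2, σ_min = 325/11356
κ = σ_max/σ_min = (13/2)/(325/11356) = 227.1200
worst-case relative error ≤ 227.1200 × 1/168 = 1.3519
solve Ax = b  →  x = [-134.2186 -38.9868]
‖b‖ = 4.1231, ‖x‖ = 139.7662
Δx = A⁻¹·δb where δb = 1/168·4.1231·d; ‖Δx‖ = 0.8575
relative error = 0.0061
realised/bound (from unrounded values) ≈ 0.0045


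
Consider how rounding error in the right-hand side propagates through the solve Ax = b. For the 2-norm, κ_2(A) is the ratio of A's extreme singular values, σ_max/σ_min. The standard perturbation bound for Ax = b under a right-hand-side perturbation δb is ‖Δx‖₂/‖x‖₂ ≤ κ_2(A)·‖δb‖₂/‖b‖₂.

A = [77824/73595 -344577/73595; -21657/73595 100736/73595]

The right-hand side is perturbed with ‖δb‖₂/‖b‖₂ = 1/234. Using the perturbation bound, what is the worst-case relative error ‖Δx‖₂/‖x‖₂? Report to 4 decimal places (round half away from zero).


1.5342

AᵀA = [261024025/216648961 -1159920000/216648961; -1159920000/216648961 5155242025/216648961]; tr = 3222050/128881, det = 625/128881
λ_max, λ_min = (3222050/128881 ± √10381284000000/16610312161)/2 = 25, 25/128881
κ_2(A) = √(λ_max/λ_min) = √(25 / (25/128881)) = 359.0000
worst-case relative error ≤ 359.0000 × 1/234 = 1.5342


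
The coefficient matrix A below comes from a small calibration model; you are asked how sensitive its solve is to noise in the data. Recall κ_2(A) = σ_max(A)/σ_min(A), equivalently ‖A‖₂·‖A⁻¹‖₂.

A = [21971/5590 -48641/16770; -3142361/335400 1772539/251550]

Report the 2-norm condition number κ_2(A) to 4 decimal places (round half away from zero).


AᵀA = [68711491609/665640000 -38649583991/499230000; -38649583991/499230000 10870510517/187211250]; tr = 38650390441/239630400, det = 260144641/958521600
eigenvalues of AᵀA: λ = (tr ± √(tr²−4·det))/2 = 16129/100, 16129/9585216
κ = σ_max/σ_min = (127/10)/(127/3096) = 309.6000

309.6000


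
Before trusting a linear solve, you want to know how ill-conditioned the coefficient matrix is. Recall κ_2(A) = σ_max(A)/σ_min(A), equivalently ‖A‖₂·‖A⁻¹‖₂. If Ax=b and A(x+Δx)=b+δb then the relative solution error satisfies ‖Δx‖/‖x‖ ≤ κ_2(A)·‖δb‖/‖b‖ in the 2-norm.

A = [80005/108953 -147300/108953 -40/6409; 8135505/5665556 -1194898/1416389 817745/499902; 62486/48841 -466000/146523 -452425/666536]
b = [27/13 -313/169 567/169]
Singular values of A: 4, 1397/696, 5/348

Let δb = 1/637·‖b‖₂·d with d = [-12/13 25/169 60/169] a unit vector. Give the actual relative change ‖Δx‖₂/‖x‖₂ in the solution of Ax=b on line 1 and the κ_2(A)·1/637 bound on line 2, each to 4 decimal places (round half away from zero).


0.0068
0.4370

largest singular value 4, smallest 5/348
κ = σ_max/σ_min = 4/(5/348) = 278.4000
bound on ‖Δx‖/‖x‖: κ·ε = 278.4000·1/637 = 0.4370
solve Ax = b  →  x = [53.9192 27.9069 -34.0717]
‖b‖ = 4.3589, ‖x‖ = 69.6201
δb = ε·‖b‖·d = [-0.0063 0.0010 0.0024]; solving A·Δx = δb gives ‖Δx‖ = 0.4763
relative error = 0.0068
tightness: 0.0068 against a bound of 0.4370 (unrounded ratio ≈ 0.0157)


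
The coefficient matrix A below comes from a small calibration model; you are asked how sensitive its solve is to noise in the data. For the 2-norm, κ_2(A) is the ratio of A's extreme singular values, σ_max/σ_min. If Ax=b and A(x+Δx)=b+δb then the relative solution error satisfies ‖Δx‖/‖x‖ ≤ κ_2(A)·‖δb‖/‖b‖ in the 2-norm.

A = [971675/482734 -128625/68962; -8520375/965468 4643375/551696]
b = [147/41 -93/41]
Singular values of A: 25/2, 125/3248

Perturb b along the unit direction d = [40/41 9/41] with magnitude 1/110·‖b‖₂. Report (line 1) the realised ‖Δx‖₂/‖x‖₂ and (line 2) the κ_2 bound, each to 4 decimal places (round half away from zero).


0.0129
2.9527

σ_max = 25/2, σ_min = 125/3248
κ = σ_max/σ_min = (25/2)/(125/3248) = 324.8000
worst-case relative error ≤ 324.8000 × 1/110 = 2.9527
solve Ax = b  →  x = [53.9338 56.2825]
‖b‖₂ = 4.2426 and ‖x‖₂ = 77.9524
with δb = [0.0376 0.0085], A·Δx = δb → ‖Δx‖ = 1.0022
realised ‖Δx‖/‖x‖ = 0.0129
tightness: 0.0129 against a bound of 2.9527 (unrounded ratio ≈ 0.0044)


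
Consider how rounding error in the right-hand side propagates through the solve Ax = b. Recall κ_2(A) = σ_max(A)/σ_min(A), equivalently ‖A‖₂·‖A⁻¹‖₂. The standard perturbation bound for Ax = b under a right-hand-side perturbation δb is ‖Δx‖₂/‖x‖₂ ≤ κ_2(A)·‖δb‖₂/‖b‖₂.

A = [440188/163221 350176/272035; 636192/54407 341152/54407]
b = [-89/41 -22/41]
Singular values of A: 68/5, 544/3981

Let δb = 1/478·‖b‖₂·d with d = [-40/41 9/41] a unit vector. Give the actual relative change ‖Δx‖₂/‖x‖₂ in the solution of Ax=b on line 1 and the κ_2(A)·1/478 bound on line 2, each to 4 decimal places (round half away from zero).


0.0023
0.2082

largest singular value 68/5, smallest 544/3981
κ = σ_max/σ_min = (68/5)/(544/3981) = 99.5250
perturbation bound = 99.5250·1/478 = 0.2082
solve Ax = b  →  x = [-6.9524 12.8795]
‖b‖₂ = 2.2361 and ‖x‖₂ = 14.6362
Δx = A⁻¹·δb where δb = 1/478·2.2361·d; ‖Δx‖ = 0.0342
relative error = 0.0023
realised/bound (from unrounded values) ≈ 0.0112


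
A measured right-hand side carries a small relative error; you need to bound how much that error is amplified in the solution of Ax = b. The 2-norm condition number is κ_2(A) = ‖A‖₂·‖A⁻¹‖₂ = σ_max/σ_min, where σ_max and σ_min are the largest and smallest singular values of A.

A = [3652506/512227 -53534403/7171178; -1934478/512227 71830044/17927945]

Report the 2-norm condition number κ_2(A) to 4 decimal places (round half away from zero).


M = AᵀA = [59110744680/907877161 -2172285329643/31775700635; -2172285329643/31775700635 319330548437121/4448598088900]. tr(M)=724106061081/5289652900, det(M)=187388721/1322413225
solving λ² − 724106061081/5289652900·λ + 187388721/1322413225 = 0 gives λ = 13689/100, 54756/52896529
so κ_2 = √((13689/100) / (54756/52896529)) = 363.6500

363.6500


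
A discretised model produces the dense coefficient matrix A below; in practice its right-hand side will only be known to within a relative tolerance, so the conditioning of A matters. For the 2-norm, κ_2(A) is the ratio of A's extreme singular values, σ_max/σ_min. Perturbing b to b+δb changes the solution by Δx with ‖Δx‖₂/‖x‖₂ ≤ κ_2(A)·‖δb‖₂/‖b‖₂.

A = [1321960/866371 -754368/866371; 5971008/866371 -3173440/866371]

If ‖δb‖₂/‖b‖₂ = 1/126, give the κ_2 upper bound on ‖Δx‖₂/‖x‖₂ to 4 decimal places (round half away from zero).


form AᵀA = [22248967744/446519161 -11865484800/446519161; -11865484800/446519161 6329442304/446519161] with trace 98887232/1545049 and determinant 262144/1545049
eigenvalues of AᵀA: λ = (tr ± √(tr²−4·det))/2 = 64, 4096/1545049
κ = σ_max/σ_min = 8/(64/1243) = 155.3750
perturbation bound = 155.3750·1/126 = 1.2331

1.2331


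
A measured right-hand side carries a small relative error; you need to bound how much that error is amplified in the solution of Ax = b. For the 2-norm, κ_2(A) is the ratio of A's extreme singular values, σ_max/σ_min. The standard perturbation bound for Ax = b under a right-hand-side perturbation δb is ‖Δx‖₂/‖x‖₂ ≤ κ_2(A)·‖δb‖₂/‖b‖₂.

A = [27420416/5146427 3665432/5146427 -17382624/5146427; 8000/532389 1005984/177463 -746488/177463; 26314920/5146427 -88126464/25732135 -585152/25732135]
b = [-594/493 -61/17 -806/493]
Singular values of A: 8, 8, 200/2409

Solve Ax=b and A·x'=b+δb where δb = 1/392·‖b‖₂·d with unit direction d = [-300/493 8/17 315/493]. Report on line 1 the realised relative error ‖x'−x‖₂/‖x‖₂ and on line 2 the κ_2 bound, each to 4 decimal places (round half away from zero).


from the listed singular values, σ₁ = 8, σ_n = 200/2409
κ = σ_max/σ_min = 8/(200/2409) = 96.3600
κ_2(A)·‖δb‖/‖b‖ = 0.2458
solve Ax = b  →  x = [-9.4962 -13.5845 -17.4876]
‖b‖ = 4.1231, ‖x‖ = 24.0942
with δb = [-0.0064 0.0049 0.0067], A·Δx = δb → ‖Δx‖ = 0.1267
dividing the unrounded norms, ‖Δx‖/‖x‖ = 0.0053
tightness: 0.0053 against a bound of 0.2458 (unrounded ratio ≈ 0.0214)

0.0053
0.2458


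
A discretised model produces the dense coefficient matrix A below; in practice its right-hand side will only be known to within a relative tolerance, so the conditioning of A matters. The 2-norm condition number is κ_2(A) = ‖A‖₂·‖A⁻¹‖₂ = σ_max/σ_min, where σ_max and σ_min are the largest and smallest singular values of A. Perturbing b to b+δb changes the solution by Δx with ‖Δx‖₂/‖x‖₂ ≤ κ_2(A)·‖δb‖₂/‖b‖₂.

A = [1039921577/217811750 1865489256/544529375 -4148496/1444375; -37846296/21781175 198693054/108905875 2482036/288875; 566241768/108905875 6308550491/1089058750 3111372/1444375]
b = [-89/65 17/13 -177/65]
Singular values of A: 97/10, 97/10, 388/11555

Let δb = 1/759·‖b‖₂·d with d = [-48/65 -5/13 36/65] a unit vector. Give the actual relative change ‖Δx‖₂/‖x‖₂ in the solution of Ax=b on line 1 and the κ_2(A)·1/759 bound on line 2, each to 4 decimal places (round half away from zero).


from the listed singular values, σ₁ = 97/10, σ_n = 388/11555
κ_2(A) = (97/10) / (388/11555) = 288.8750
worst-case relative error ≤ 288.8750 × 1/759 = 0.3806
solve Ax = b  →  x = [-19.9609 20.5105 -8.2397]
‖b‖₂ = 3.3166 and ‖x‖₂ = 29.7827
with δb = [-0.0032 -0.0017 0.0024], A·Δx = δb → ‖Δx‖ = 0.1301
realised ‖Δx‖/‖x‖ = 0.0044
so the bound overstates the realised error by a factor of ≈ 87.1043 (computed from the unrounded values)

0.0044
0.3806
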